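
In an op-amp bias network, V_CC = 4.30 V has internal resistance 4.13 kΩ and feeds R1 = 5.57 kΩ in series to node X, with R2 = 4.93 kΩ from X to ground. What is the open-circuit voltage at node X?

R1' = 4.13 + 5.57 = 9.700 kΩ (source resistance + R1).
Open-circuit (no load on X): V_th = V_CC · R2/(R1' + R2) = 4.30 × 4.93/(9.700 + 4.93) = 1.449 V.

V_th ≈ 1.45 V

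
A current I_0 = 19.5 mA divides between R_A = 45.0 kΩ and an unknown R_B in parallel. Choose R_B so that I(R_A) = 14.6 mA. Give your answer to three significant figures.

Two-branch current divider: I_A = I_0 · R_B/(R_A + R_B).
14.6/19.5 = R_B/(R_A + R_B) → R_B = R_A · (0.7487)/(1 − 0.7487) = 45.0 × 2.980 = 134.1 kΩ.

R_B ≈ 134 kΩ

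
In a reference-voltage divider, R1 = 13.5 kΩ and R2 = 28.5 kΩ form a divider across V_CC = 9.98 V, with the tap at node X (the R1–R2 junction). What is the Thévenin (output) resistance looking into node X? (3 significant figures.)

With V_CC suppressed (replaced by a short), R_th = R1 ‖ R2 = (13.50 × 28.5)/(13.50 + 28.5) = 9.161 kΩ.

R_th ≈ 9.16 kΩ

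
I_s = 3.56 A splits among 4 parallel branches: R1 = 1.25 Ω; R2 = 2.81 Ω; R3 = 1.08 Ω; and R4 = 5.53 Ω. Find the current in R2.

Conductances: ΣG = 1/1.25 + 1/2.81 + 1/1.08 + 1/5.53 = 2.263 (1/Ω).
R2 takes the fraction G_k/ΣG = 0.3559/2.263 = 0.1573, so I = 3.56 × 0.1573 = 0.5599 A.

I ≈ 0.560 A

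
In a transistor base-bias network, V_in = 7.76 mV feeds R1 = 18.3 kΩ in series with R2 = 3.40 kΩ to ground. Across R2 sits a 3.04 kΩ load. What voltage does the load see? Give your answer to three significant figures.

V_out ≈ 0.626 mV

R2 ‖ R_L = (3.40 × 3.04)/(3.40 + 3.04) = 1.605 kΩ.
Voltage divider with the loaded lower leg: V_out = 7.76 × 1.605/(18.3 + 1.605) = 7.76 × 0.08063 = 0.6257 mV.
(Unloaded it would be 1.22 mV; the load pulls it down.)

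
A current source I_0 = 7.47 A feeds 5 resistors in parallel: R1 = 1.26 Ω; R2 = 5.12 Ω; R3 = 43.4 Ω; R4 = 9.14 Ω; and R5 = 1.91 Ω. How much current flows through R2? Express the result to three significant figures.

Conductances: ΣG = 1/1.26 + 1/5.12 + 1/43.4 + 1/9.14 + 1/1.91 = 1.645 (1/Ω).
By the current-divider rule, I = I_0 · G_k/ΣG = 7.47 × 0.1187 = 0.8869 A.

I ≈ 0.887 A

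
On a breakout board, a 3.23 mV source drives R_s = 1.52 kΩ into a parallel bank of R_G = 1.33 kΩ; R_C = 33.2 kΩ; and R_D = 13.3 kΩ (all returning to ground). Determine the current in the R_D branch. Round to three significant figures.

I ≈ 0.105 µA

Combine the parallel branches: R_p = (1/1.33 + 1/33.2 + 1/13.3)⁻¹ = 1.167 kΩ.
Node voltage V_A = V_in · R_p/(R_s + R_p) = 3.23 × 0.4342 = 1.403 mV.
Branch current I = V_A/R_D = 1.403/13.3 = 0.1055 µA.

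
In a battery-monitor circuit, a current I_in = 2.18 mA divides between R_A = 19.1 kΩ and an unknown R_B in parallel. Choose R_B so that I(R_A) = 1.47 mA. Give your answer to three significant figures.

R_B ≈ 39.5 kΩ

The fraction through R_A equals R_B/(R_A+R_B).
With f = 0.6743, R_B = R_A · f/(1−f) = 19.1 × 2.070 = 39.55 kΩ.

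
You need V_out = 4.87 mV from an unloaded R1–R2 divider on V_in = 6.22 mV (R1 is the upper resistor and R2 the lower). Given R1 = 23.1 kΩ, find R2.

R2 ≈ 83.3 kΩ

Required fraction k = V_out/V_in = 0.7830.
So R2 = R1 · V_out/(V_in − V_out) = 23.1 × 4.87/(6.22 − 4.87) = 23.1 × 3.607 = 83.33 kΩ.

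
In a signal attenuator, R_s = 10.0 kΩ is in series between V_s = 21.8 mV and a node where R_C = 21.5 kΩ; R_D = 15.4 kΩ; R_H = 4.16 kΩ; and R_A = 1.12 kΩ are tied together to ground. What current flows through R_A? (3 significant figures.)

I ≈ 1.45 µA

Parallel bank: R_p = 1/(1/21.5 + 1/15.4 + 1/4.16 + 1/1.12) = 0.8034 kΩ.
V_A by voltage divider: V_A = 21.8 × 0.8034/(10.0 + 0.8034) = 1.621 mV.
I(R_A) = V_A / R_A = 1.621/1.12 = 1.447 µA.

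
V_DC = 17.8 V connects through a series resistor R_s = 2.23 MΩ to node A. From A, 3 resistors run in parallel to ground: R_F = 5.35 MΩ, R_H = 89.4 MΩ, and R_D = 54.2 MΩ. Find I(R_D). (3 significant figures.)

Equivalent of the parallel group: R_p = 4.618 MΩ.
V_A by voltage divider: V_A = 17.8 × 4.618/(2.23 + 4.618) = 12.00 V.
I(R_D) = V_A / R_D = 12.00/54.2 = 0.2215 µA.

I ≈ 0.221 µA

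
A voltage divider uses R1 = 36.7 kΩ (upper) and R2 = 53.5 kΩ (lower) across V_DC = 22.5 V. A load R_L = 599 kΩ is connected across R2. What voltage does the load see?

V_out ≈ 12.9 V

The load sits in parallel with R2, giving an effective lower resistance R2' = R2·R_L/(R2+R_L) = 49.11 kΩ.
Now apply the divider: V_out = 22.5 × 0.5723 = 12.88 V.
(Unloaded it would be 13.3 V; the load pulls it down.)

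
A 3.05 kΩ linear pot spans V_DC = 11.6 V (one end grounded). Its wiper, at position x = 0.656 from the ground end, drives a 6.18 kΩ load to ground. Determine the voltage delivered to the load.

V_out ≈ 6.85 V

Split the track: R_lower = x·R_p = 2.001 kΩ, R_upper = (1−x)·R_p = 1.049 kΩ.
R_L loads the lower segment: effective lower R = 1.511 kΩ.
Then V_out = V_DC · 1.511/(1.049 + 1.511) = 6.847 V.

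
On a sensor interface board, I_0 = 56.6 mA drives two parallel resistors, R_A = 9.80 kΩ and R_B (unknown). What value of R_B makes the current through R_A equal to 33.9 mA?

Two-branch current divider: I_A = I_0 · R_B/(R_A + R_B).
33.9/56.6 = R_B/(R_A + R_B) → R_B = R_A · (0.5989)/(1 − 0.5989) = 9.80 × 1.493 = 14.64 kΩ.

R_B ≈ 14.6 kΩ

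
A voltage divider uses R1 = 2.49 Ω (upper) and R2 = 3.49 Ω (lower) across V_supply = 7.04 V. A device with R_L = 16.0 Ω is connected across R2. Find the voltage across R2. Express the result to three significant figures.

First combine the lower leg with the load: R2 ‖ R_L = 2.865 Ω.
Then V_out = V_supply · R2'/(R1 + R2') = 7.04 × 2.865/5.355 = 3.767 V.

V_out ≈ 3.77 V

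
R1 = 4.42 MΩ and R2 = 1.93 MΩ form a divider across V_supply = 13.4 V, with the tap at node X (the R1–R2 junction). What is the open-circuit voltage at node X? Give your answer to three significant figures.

V_th ≈ 4.07 V

Open-circuit (no load on X): V_th = V_supply · R2/(R1 + R2) = 13.4 × 1.93/(4.420 + 1.93) = 4.073 V.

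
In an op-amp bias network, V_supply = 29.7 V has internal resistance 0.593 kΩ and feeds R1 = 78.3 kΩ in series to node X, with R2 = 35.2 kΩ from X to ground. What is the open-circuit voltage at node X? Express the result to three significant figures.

R1' = 0.593 + 78.3 = 78.89 kΩ (source resistance + R1).
V_th is the unloaded tap voltage: V_supply · R2/(R1'+R2) = 29.7 × 0.3085 = 9.163 V.

V_th ≈ 9.16 V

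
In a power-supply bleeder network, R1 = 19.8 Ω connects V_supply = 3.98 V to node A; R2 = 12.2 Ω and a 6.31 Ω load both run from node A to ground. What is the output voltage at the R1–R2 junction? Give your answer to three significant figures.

V_out ≈ 0.691 V

First combine the lower leg with the load: R2 ‖ R_L = 4.159 Ω.
Then V_out = V_supply · R2'/(R1 + R2') = 3.98 × 4.159/23.96 = 0.6909 V.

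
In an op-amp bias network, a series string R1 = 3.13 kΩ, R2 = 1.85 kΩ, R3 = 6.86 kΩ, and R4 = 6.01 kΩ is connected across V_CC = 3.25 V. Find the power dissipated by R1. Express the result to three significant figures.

P ≈ 0.104 mW

ΣR = 17.85 kΩ → I = 3.25/17.85 = 0.1821 mA.
V(R1) = I·R = 0.5699 V; P = V·I = 0.5699 × 0.1821 = 0.1038 mW.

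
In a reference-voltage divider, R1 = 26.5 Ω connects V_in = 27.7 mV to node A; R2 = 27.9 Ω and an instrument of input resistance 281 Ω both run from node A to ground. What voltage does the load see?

The load sits in parallel with R2, giving an effective lower resistance R2' = R2·R_L/(R2+R_L) = 25.38 Ω.
Voltage divider with the loaded lower leg: V_out = 27.7 × 25.38/(26.5 + 25.38) = 27.7 × 0.4892 = 13.55 mV.

V_out ≈ 13.6 mV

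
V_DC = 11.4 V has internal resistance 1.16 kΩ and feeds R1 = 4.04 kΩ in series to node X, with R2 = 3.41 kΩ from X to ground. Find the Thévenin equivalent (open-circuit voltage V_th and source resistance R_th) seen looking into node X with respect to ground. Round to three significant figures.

R1' = 1.16 + 4.04 = 5.200 kΩ (source resistance + R1).
Open-circuit (no load on X): V_th = V_DC · R2/(R1' + R2) = 11.4 × 3.41/(5.200 + 3.41) = 4.515 V.
Looking into X with the source shorted: R_th = R1'·R2/(R1'+R2) = 5.200 × 3.41/8.610 = 2.059 kΩ.

V_th ≈ 4.51 V, R_th ≈ 2.06 kΩ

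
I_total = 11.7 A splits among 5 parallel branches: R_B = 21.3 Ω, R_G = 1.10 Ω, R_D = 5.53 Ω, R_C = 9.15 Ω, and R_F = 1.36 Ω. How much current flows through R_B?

I ≈ 0.277 A

Conductances: ΣG = 1/21.3 + 1/1.10 + 1/5.53 + 1/9.15 + 1/1.36 = 1.981 (1/Ω).
R_B takes the fraction G_k/ΣG = 0.04695/1.981 = 0.02369, so I = 11.7 × 0.02369 = 0.2772 A.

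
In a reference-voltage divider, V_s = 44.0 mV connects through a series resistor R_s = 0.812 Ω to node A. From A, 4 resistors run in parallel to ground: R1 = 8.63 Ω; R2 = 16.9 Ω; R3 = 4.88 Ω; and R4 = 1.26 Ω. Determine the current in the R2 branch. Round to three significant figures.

Equivalent of the parallel group: R_p = 0.8521 Ω.
V_A by voltage divider: V_A = 44.0 × 0.8521/(0.812 + 0.8521) = 22.53 mV.
I(R2) = V_A / R2 = 22.53/16.9 = 1.333 mA.

I ≈ 1.33 mA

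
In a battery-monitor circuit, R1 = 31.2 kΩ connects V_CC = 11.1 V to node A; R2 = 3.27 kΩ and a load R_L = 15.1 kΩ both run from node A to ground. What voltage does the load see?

V_out ≈ 0.880 V

R2 ‖ R_L = (3.27 × 15.1)/(3.27 + 15.1) = 2.688 kΩ.
Now apply the divider: V_out = 11.1 × 0.07932 = 0.8804 V.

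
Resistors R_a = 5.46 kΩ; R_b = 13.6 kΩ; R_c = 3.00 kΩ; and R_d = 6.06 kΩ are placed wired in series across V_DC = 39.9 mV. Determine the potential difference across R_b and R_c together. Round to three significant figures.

ΣR = 5.46 + 13.6 + 3.00 + 6.06 = 28.12 kΩ.
R_{R_b..R_c} = 13.6 + 3.00 = 16.60 kΩ.
V = V_DC · R/ΣR = 39.9 × 0.5903 = 23.55 mV.

V ≈ 23.6 mV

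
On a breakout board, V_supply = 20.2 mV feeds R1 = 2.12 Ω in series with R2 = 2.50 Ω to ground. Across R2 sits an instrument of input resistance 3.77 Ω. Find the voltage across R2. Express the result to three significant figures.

First combine the lower leg with the load: R2 ‖ R_L = 1.503 Ω.
Then V_out = V_supply · R2'/(R1 + R2') = 20.2 × 1.503/3.623 = 8.381 mV.
(Unloaded it would be 10.9 mV; the load pulls it down.)

V_out ≈ 8.38 mV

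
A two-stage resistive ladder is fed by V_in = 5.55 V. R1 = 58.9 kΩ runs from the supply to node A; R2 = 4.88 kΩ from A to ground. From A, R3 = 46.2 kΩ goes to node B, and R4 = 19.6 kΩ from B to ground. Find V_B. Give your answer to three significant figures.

V_B ≈ 0.118 V

Node A sees R2 in parallel with the series input of stage 2, R3 + R4 = 65.80 kΩ.
R2 ‖ (R3+R4) = 4.543 kΩ.
First divider: V_A = V_in · 4.543/(58.9 + 4.543) = 0.3974 V.
Stage 2 is unloaded, so V_B = V_A · R4/(R3+R4) = 0.3974 × 19.6/65.80 = 0.1184 V.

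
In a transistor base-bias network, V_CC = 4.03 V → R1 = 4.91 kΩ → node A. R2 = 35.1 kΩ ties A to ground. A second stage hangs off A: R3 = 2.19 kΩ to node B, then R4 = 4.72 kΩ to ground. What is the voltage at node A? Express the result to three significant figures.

The second stage (R3 + R4 = 6.910 kΩ) loads node A in parallel with R2.
R2 ‖ (R3+R4) = 5.773 kΩ.
V_A = 4.03 × 5.773/(4.91 + 5.773) = 2.178 V.

V_A ≈ 2.18 V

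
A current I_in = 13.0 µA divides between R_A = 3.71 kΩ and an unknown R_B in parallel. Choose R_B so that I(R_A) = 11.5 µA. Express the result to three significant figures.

R_B ≈ 28.4 kΩ

The fraction through R_A equals R_B/(R_A+R_B).
11.5/13.0 = R_B/(R_A + R_B) → R_B = R_A · (0.8846)/(1 − 0.8846) = 3.71 × 7.667 = 28.44 kΩ.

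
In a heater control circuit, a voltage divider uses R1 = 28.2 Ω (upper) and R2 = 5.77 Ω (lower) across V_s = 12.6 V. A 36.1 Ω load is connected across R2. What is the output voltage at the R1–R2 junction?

The load sits in parallel with R2, giving an effective lower resistance R2' = R2·R_L/(R2+R_L) = 4.975 Ω.
Now apply the divider: V_out = 12.6 × 0.1500 = 1.889 V.

V_out ≈ 1.89 V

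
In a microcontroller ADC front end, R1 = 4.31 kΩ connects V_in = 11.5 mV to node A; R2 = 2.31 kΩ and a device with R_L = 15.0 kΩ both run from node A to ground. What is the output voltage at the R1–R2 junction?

V_out ≈ 3.65 mV

R2 ‖ R_L = (2.31 × 15.0)/(2.31 + 15.0) = 2.002 kΩ.
Now apply the divider: V_out = 11.5 × 0.3171 = 3.647 mV.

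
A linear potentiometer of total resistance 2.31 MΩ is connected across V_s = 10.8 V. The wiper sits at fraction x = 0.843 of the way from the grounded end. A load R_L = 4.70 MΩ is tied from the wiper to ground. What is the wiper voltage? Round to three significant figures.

Split the track: R_lower = x·R_p = 1.947 MΩ, R_upper = (1−x)·R_p = 0.3627 MΩ.
Lower segment in parallel with the load: 1.947 ‖ 4.70 = 1.377 MΩ.
V_out = 10.8 × 1.377/(0.3627 + 1.377) = 8.548 V.

V_out ≈ 8.55 V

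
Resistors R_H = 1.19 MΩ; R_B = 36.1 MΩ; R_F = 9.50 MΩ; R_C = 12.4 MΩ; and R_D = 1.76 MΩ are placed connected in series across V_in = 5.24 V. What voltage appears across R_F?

Series total: ΣR = 1.19 + 36.1 + 9.50 + 12.4 + 1.76 = 60.95 MΩ.
By the voltage-divider rule, V = 5.24 × 9.500/60.95 = 0.8167 V.

V ≈ 0.817 V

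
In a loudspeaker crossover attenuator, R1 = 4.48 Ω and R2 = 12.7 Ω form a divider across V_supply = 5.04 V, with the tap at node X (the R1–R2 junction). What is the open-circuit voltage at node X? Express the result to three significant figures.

V_th ≈ 3.73 V

Open-circuit (no load on X): V_th = V_supply · R2/(R1 + R2) = 5.04 × 12.7/(4.480 + 12.7) = 3.726 V.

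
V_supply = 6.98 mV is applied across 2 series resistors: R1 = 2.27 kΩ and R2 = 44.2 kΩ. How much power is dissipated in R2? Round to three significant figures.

P ≈ 0.997 nW

The common current is I = 6.98/46.47 = 0.1502 µA.
P(R2) = I²·R2 = (0.1502)² × 44.2 = 0.9972 nW.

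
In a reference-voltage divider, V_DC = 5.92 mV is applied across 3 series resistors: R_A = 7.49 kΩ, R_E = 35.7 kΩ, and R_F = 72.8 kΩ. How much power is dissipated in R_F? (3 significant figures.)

P ≈ 0.190 nW

Series current I = V_DC/ΣR = 5.92/116.0 = 0.05104 µA.
P = I²R = 0.002605 × 72.8 = 0.1896 nW.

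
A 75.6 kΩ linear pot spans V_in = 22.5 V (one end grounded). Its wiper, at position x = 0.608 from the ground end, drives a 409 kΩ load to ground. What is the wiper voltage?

Lower segment x·R_p = 45.96 kΩ; upper segment (1−x)·R_p = 29.64 kΩ.
Lower segment in parallel with the load: 45.96 ‖ 409 = 41.32 kΩ.
Loaded-divider output: V_out = 22.5 × 0.5823 = 13.10 V.

V_out ≈ 13.1 V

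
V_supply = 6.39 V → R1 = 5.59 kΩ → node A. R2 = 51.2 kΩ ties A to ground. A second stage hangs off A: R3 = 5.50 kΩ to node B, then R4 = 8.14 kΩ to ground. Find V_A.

Node A sees R2 in parallel with the series input of stage 2, R3 + R4 = 13.64 kΩ.
R2 ‖ (R3+R4) = 10.77 kΩ.
First divider: V_A = V_supply · 10.77/(5.59 + 10.77) = 4.207 V.

V_A ≈ 4.21 V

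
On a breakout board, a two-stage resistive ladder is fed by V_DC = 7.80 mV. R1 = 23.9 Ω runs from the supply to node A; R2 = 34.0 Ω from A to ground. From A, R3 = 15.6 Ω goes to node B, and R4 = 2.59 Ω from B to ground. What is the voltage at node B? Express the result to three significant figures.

Looking into the second stage from A: R3 + R4 = 18.19 Ω appears in parallel with R2.
R2 ‖ (R3+R4) = 11.85 Ω.
V_A = 7.80 × 11.85/(23.9 + 11.85) = 2.585 mV.
V_B = V_A × 0.1424 = 0.3681 mV.

V_B ≈ 0.368 mV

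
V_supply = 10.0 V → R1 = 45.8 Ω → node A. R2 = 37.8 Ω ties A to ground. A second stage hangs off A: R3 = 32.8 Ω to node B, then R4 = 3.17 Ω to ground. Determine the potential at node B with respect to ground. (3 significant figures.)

Looking into the second stage from A: R3 + R4 = 35.97 Ω appears in parallel with R2.
Effective lower resistance at A: R2 ‖ 35.97 = 18.43 Ω.
V_A = 10.0 × 18.43/(45.8 + 18.43) = 2.870 V.
V_B = V_A × 0.08813 = 0.2529 V.

V_B ≈ 0.253 V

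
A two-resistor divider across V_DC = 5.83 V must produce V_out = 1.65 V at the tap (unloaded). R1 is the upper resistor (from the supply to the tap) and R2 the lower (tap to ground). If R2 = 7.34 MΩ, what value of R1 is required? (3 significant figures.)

R1 ≈ 18.6 MΩ

V_out/V_DC = R2/(R1+R2) = 0.2830.
Rearranging, R1 = R2·(1−k)/k = 7.34 × 2.533 = 18.59 MΩ.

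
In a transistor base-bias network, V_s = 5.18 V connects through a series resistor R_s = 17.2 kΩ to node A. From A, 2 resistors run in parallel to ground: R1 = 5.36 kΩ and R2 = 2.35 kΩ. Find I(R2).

I ≈ 0.191 mA

Equivalent of the parallel group: R_p = 1.634 kΩ.
V_A by voltage divider: V_A = 5.18 × 1.634/(17.2 + 1.634) = 0.4493 V.
I(R2) = V_A / R2 = 0.4493/2.35 = 0.1912 mA.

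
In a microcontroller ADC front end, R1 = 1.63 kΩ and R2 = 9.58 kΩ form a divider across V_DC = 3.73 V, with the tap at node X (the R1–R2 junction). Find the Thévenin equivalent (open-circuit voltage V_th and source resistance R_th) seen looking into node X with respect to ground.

Open-circuit (no load on X): V_th = V_DC · R2/(R1 + R2) = 3.73 × 9.58/(1.630 + 9.58) = 3.188 V.
Looking into X with the source shorted: R_th = R1·R2/(R1+R2) = 1.630 × 9.58/11.21 = 1.393 kΩ.

V_th ≈ 3.19 V, R_th ≈ 1.39 kΩ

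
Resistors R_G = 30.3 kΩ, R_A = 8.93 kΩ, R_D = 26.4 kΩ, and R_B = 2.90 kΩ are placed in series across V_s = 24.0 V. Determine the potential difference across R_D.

Series total: ΣR = 30.3 + 8.93 + 26.4 + 2.90 = 68.53 kΩ.
By the voltage-divider rule, V = 24.0 × 26.40/68.53 = 9.246 V.

V ≈ 9.25 V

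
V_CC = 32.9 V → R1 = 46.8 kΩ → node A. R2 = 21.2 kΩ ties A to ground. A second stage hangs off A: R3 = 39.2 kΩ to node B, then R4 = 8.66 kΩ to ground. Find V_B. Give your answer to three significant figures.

The second stage (R3 + R4 = 47.86 kΩ) loads node A in parallel with R2.
R2 ‖ (R3+R4) = 14.69 kΩ.
So V_A = 32.9 × 0.2389 = 7.861 V.
Stage 2 is unloaded, so V_B = V_A · R4/(R3+R4) = 7.861 × 8.66/47.86 = 1.422 V.

V_B ≈ 1.42 V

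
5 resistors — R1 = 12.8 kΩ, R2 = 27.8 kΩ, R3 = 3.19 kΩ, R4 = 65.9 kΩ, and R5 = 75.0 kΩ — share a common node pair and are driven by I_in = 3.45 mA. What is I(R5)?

I ≈ 0.101 mA

Conductances: ΣG = 1/12.8 + 1/27.8 + 1/3.19 + 1/65.9 + 1/75.0 = 0.4561 (1/kΩ).
Current divider: I(R5) = I_in · G_k/ΣG = 3.45 × (0.01333/0.4561) = 3.45 × 0.02923 = 0.1009 mA.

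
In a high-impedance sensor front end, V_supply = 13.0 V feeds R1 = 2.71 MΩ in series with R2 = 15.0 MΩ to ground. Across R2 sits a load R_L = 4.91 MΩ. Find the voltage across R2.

V_out ≈ 7.50 V

First combine the lower leg with the load: R2 ‖ R_L = 3.699 MΩ.
Now apply the divider: V_out = 13.0 × 0.5772 = 7.503 V.
(Unloaded it would be 11.0 V; the load pulls it down.)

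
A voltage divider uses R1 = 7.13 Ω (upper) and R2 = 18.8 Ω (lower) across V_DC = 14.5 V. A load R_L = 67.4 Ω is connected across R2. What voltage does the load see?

First combine the lower leg with the load: R2 ‖ R_L = 14.70 Ω.
Now apply the divider: V_out = 14.5 × 0.6734 = 9.764 V.

V_out ≈ 9.76 V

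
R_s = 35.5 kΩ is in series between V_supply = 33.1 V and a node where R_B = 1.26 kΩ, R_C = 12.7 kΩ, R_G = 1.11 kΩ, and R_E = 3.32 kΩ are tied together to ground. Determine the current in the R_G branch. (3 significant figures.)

I ≈ 0.399 mA

Combine the parallel branches: R_p = (1/1.26 + 1/12.7 + 1/1.11 + 1/3.32)⁻¹ = 0.4820 kΩ.
V_A = 33.1 × 0.4820/35.98 = 0.4434 V.
I(R_G) = V_A / R_G = 0.4434/1.11 = 0.3995 mA.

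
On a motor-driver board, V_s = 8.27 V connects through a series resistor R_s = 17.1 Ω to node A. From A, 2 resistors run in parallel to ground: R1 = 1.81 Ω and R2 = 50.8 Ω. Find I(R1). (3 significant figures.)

Combine the parallel branches: R_p = (1/1.81 + 1/50.8)⁻¹ = 1.748 Ω.
V_A = 8.27 × 1.748/18.85 = 0.7669 V.
Branch current I = V_A/R1 = 0.7669/1.81 = 0.4237 A.

I ≈ 0.424 A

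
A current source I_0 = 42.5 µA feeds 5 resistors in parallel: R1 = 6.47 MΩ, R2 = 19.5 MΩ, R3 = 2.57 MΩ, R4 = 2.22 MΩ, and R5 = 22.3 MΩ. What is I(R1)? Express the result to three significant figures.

ΣG = 1/6.47 + 1/19.5 + 1/2.57 + 1/2.22 + 1/22.3 = 1.090.
R1 takes the fraction G_k/ΣG = 0.1546/1.090 = 0.1418, so I = 42.5 × 0.1418 = 6.025 µA.

I ≈ 6.03 µA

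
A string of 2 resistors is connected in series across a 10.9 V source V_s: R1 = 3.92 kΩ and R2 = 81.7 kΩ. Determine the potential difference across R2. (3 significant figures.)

V ≈ 10.4 V

Total series resistance ΣR = 3.92 + 81.7 = 85.62 kΩ.
Voltage divider: V = V_s · (81.70 / 85.62) = 10.9 × 0.9542 = 10.40 V.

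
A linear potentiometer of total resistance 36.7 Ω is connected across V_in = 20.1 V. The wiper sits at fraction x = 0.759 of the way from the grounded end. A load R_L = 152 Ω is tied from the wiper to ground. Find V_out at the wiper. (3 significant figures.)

V_out ≈ 14.6 V

Split the track: R_lower = x·R_p = 27.86 Ω, R_upper = (1−x)·R_p = 8.845 Ω.
(x·R_p) ‖ R_L = 23.54 Ω.
Loaded-divider output: V_out = 20.1 × 0.7269 = 14.61 V.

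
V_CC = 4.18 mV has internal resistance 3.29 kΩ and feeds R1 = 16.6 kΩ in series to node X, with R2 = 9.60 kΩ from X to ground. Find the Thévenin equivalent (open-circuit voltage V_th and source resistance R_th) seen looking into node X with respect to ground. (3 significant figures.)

R1' = 3.29 + 16.6 = 19.89 kΩ (source resistance + R1).
Open-circuit (no load on X): V_th = V_CC · R2/(R1' + R2) = 4.18 × 9.60/(19.89 + 9.60) = 1.361 mV.
With V_CC suppressed (replaced by a short), R_th = R1' ‖ R2 = (19.89 × 9.60)/(19.89 + 9.60) = 6.475 kΩ.

V_th ≈ 1.36 mV, R_th ≈ 6.47 kΩ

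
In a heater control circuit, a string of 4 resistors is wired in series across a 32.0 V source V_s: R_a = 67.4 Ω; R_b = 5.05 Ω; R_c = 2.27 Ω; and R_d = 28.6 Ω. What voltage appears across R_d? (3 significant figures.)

V ≈ 8.86 V

ΣR = 67.4 + 5.05 + 2.27 + 28.6 = 103.3 Ω.
By the voltage-divider rule, V = 32.0 × 28.60/103.3 = 8.858 V.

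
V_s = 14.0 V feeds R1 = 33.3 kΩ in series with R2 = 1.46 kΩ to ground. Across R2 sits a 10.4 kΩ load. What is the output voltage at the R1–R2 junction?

R2 ‖ R_L = (1.46 × 10.4)/(1.46 + 10.4) = 1.280 kΩ.
Then V_out = V_s · R2'/(R1 + R2') = 14.0 × 1.280/34.58 = 0.5183 V.

V_out ≈ 0.518 V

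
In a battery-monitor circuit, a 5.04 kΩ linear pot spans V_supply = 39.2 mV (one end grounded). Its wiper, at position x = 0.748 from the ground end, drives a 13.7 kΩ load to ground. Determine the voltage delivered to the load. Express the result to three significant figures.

V_out ≈ 27.4 mV

Lower segment x·R_p = 3.770 kΩ; upper segment (1−x)·R_p = 1.270 kΩ.
(x·R_p) ‖ R_L = 2.956 kΩ.
Then V_out = V_supply · 2.956/(1.270 + 2.956) = 27.42 mV.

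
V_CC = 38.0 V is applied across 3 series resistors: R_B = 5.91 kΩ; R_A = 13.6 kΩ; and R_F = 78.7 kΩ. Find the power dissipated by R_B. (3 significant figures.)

ΣR = 98.21 kΩ → I = 38.0/98.21 = 0.3869 mA.
P(R_B) = I²·R_B = (0.3869)² × 5.91 = 0.8848 mW.

P ≈ 0.885 mW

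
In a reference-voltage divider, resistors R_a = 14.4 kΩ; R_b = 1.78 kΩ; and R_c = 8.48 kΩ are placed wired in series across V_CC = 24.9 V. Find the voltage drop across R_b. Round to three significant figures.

Total series resistance ΣR = 14.4 + 1.78 + 8.48 = 24.66 kΩ.
By the voltage-divider rule, V = 24.9 × 1.780/24.66 = 1.797 V.

V ≈ 1.80 V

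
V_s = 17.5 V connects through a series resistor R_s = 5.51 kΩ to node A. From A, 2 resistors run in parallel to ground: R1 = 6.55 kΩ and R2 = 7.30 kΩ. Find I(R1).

I ≈ 1.03 mA

Equivalent of the parallel group: R_p = 3.452 kΩ.
V_A = 17.5 × 3.452/8.962 = 6.741 V.
Branch current I = V_A/R1 = 6.741/6.55 = 1.029 mA.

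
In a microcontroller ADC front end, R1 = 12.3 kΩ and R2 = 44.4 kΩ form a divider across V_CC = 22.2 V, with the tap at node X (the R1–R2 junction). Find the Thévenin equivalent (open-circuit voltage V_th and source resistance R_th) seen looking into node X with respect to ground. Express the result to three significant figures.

Open-circuit (no load on X): V_th = V_CC · R2/(R1 + R2) = 22.2 × 44.4/(12.30 + 44.4) = 17.38 V.
Looking into X with the source shorted: R_th = R1·R2/(R1+R2) = 12.30 × 44.4/56.70 = 9.632 kΩ.

V_th ≈ 17.4 V, R_th ≈ 9.63 kΩ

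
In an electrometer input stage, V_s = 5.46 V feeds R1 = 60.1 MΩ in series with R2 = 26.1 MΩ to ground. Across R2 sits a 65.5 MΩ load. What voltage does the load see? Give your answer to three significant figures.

First combine the lower leg with the load: R2 ‖ R_L = 18.66 MΩ.
Now apply the divider: V_out = 5.46 × 0.2370 = 1.294 V.

V_out ≈ 1.29 V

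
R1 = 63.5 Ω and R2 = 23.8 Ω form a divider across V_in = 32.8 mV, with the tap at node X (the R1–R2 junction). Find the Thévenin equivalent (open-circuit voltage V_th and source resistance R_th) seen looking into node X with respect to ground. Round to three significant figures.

Open-circuit (no load on X): V_th = V_in · R2/(R1 + R2) = 32.8 × 23.8/(63.50 + 23.8) = 8.942 mV.
Looking into X with the source shorted: R_th = R1·R2/(R1+R2) = 63.50 × 23.8/87.30 = 17.31 Ω.

V_th ≈ 8.94 mV, R_th ≈ 17.3 Ω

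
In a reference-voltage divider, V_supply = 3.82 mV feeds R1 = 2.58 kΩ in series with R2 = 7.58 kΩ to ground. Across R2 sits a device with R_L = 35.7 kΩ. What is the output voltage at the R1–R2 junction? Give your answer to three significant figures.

V_out ≈ 2.70 mV

R2 ‖ R_L = (7.58 × 35.7)/(7.58 + 35.7) = 6.252 kΩ.
Then V_out = V_supply · R2'/(R1 + R2') = 3.82 × 6.252/8.832 = 2.704 mV.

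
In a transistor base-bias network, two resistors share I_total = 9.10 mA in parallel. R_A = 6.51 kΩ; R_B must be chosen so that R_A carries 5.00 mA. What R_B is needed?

R_B ≈ 7.94 kΩ

In a two-way split, I_A/I_total = R_B/(R_A + R_B).
With f = 0.5495, R_B = R_A · f/(1−f) = 6.51 × 1.220 = 7.939 kΩ.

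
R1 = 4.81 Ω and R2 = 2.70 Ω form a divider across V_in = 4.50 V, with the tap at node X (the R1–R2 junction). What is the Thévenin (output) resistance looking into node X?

R_th ≈ 1.73 Ω

Zeroing V_in shorts the top of R1 to ground, so R_th = R1 ‖ R2 = 1.729 Ω.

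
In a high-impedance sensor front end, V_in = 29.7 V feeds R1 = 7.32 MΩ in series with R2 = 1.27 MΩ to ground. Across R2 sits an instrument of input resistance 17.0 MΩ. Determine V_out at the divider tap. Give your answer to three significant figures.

R2 ‖ R_L = (1.27 × 17.0)/(1.27 + 17.0) = 1.182 MΩ.
Now apply the divider: V_out = 29.7 × 0.1390 = 4.128 V.

V_out ≈ 4.13 V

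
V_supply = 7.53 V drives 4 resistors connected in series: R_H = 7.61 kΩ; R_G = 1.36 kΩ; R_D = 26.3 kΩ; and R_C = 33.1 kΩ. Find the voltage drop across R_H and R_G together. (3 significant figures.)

V ≈ 0.988 V

Series total: ΣR = 7.61 + 1.36 + 26.3 + 33.1 = 68.37 kΩ.
R_{R_H..R_G} = 7.61 + 1.36 = 8.970 kΩ.
By the voltage-divider rule, V = 7.53 × 8.970/68.37 = 0.9879 V.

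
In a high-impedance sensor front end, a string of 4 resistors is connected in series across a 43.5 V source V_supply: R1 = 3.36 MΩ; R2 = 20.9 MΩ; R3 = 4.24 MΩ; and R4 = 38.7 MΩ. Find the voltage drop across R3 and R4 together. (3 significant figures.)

V ≈ 27.8 V

Total series resistance ΣR = 3.36 + 20.9 + 4.24 + 38.7 = 67.20 MΩ.
R_{R3..R4} = 4.24 + 38.7 = 42.94 MΩ.
Voltage divider: V = V_supply · (42.94 / 67.20) = 43.5 × 0.6390 = 27.80 V.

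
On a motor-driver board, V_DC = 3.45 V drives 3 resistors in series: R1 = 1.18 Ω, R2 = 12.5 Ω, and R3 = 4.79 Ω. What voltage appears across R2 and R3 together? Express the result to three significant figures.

Series total: ΣR = 1.18 + 12.5 + 4.79 = 18.47 Ω.
R_{R2..R3} = 12.5 + 4.79 = 17.29 Ω.
Voltage divider: V = V_DC · (17.29 / 18.47) = 3.45 × 0.9361 = 3.230 V.

V ≈ 3.23 V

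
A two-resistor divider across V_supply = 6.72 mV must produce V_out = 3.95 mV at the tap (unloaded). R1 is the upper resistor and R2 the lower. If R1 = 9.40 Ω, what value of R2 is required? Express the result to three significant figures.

R2 ≈ 13.4 Ω

The divider ratio is R2/(R1+R2) = 3.95/6.72 = 0.5878.
Rearranging, R2 = R1·k/(1−k) = 9.40 × 1.426 = 13.40 Ω.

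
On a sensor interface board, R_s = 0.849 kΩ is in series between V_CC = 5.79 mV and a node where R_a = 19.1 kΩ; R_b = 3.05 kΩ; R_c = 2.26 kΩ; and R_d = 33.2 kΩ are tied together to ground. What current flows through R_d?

I ≈ 0.101 µA

Combine the parallel branches: R_p = (1/19.1 + 1/3.05 + 1/2.26 + 1/33.2)⁻¹ = 1.173 kΩ.
V_A = 5.79 × 1.173/2.022 = 3.358 mV.
Branch current I = V_A/R_d = 3.358/33.2 = 0.1012 µA.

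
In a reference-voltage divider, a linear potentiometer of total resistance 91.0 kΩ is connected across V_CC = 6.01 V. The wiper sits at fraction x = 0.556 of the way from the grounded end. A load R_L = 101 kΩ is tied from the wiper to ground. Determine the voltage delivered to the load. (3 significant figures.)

V_out ≈ 2.73 V

Lower segment x·R_p = 50.60 kΩ; upper segment (1−x)·R_p = 40.40 kΩ.
(x·R_p) ‖ R_L = 33.71 kΩ.
Loaded-divider output: V_out = 6.01 × 0.4548 = 2.734 V.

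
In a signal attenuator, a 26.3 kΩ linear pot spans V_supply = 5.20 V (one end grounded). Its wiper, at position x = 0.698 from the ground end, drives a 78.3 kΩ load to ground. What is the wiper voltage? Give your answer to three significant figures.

Lower segment x·R_p = 18.36 kΩ; upper segment (1−x)·R_p = 7.943 kΩ.
(x·R_p) ‖ R_L = 14.87 kΩ.
Loaded-divider output: V_out = 5.20 × 0.6518 = 3.390 V.

V_out ≈ 3.39 V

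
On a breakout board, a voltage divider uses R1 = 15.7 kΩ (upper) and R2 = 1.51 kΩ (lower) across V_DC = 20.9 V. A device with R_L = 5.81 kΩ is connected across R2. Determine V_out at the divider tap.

R2 ‖ R_L = (1.51 × 5.81)/(1.51 + 5.81) = 1.199 kΩ.
Voltage divider with the loaded lower leg: V_out = 20.9 × 1.199/(15.7 + 1.199) = 20.9 × 0.07092 = 1.482 V.

V_out ≈ 1.48 V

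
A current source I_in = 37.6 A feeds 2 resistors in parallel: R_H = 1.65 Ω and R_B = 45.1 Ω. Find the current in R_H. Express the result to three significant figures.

For two parallel branches, I_k = I_in · (other R)/(sum of R).
I(R_H) = 37.6 × 45.1/(1.65 + 45.1) = 37.6 × 0.9647 = 36.27 A.

I ≈ 36.3 A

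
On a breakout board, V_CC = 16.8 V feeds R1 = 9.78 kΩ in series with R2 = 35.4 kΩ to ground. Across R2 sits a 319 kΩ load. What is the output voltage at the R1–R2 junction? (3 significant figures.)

V_out ≈ 12.9 V

The load sits in parallel with R2, giving an effective lower resistance R2' = R2·R_L/(R2+R_L) = 31.86 kΩ.
Voltage divider with the loaded lower leg: V_out = 16.8 × 31.86/(9.78 + 31.86) = 16.8 × 0.7652 = 12.85 V.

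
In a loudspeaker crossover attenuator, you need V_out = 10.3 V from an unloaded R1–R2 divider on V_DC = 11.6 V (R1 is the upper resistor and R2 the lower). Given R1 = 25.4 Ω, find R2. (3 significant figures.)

Required fraction k = V_out/V_DC = 0.8879.
Rearranging, R2 = R1·k/(1−k) = 25.4 × 7.923 = 201.2 Ω.

R2 ≈ 201 Ω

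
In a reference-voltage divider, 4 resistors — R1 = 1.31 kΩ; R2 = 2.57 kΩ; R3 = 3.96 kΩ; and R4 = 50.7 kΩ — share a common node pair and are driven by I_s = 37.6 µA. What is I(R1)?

Total conductance ΣG = 1/1.31 + 1/2.57 + 1/3.96 + 1/50.7 = 1.425 (units of 1/kΩ).
By the current-divider rule, I = I_s · G_k/ΣG = 37.6 × 0.5358 = 20.15 µA.

I ≈ 20.1 µA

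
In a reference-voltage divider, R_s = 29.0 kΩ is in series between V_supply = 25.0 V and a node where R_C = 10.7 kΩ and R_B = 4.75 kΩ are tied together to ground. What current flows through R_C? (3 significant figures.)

Parallel bank: R_p = 1/(1/10.7 + 1/4.75) = 3.290 kΩ.
V_A by voltage divider: V_A = 25.0 × 3.290/(29.0 + 3.290) = 2.547 V.
Branch current I = V_A/R_C = 2.547/10.7 = 0.2380 mA.
(Equivalently: I_total = 0.7742 mA, then current-divider fraction G_k/ΣG = 0.3074.)

I ≈ 0.238 mA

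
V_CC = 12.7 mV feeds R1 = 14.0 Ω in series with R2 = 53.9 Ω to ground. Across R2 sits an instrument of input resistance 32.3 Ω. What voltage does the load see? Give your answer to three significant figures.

The load sits in parallel with R2, giving an effective lower resistance R2' = R2·R_L/(R2+R_L) = 20.20 Ω.
Voltage divider with the loaded lower leg: V_out = 12.7 × 20.20/(14.0 + 20.20) = 12.7 × 0.5906 = 7.501 mV.
(Unloaded it would be 10.1 mV; the load pulls it down.)

V_out ≈ 7.50 mV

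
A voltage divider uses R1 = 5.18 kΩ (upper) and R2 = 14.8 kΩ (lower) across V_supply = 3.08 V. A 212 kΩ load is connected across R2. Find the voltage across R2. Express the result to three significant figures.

First combine the lower leg with the load: R2 ‖ R_L = 13.83 kΩ.
Now apply the divider: V_out = 3.08 × 0.7276 = 2.241 V.
(Unloaded it would be 2.28 V; the load pulls it down.)

V_out ≈ 2.24 V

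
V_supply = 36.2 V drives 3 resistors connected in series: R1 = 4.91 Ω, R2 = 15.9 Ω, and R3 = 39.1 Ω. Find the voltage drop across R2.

V ≈ 9.61 V

Total series resistance ΣR = 4.91 + 15.9 + 39.1 = 59.91 Ω.
Voltage divider: V = V_supply · (15.90 / 59.91) = 36.2 × 0.2654 = 9.607 V.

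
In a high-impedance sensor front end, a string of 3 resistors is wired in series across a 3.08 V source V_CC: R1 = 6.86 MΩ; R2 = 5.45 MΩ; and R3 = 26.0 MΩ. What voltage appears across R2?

Total series resistance ΣR = 6.86 + 5.45 + 26.0 = 38.31 MΩ.
V = V_CC · R/ΣR = 3.08 × 0.1423 = 0.4382 V.

V ≈ 0.438 V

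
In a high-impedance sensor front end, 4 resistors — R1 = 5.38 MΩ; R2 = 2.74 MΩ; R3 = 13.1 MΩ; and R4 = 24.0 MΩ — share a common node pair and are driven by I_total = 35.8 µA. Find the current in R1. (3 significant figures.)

Total conductance ΣG = 1/5.38 + 1/2.74 + 1/13.1 + 1/24.0 = 0.6688 (units of 1/MΩ).
R1 takes the fraction G_k/ΣG = 0.1859/0.6688 = 0.2779, so I = 35.8 × 0.2779 = 9.949 µA.

I ≈ 9.95 µA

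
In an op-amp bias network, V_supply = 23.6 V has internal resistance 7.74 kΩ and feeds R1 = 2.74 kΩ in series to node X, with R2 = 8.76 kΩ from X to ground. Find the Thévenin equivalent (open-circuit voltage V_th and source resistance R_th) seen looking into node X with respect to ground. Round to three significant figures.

R1' = 7.74 + 2.74 = 10.48 kΩ (source resistance + R1).
With X open, the divider is unloaded: V_th = 23.6 × 8.76/19.24 = 10.75 V.
With V_supply suppressed (replaced by a short), R_th = R1' ‖ R2 = (10.48 × 8.76)/(10.48 + 8.76) = 4.772 kΩ.

V_th ≈ 10.7 V, R_th ≈ 4.77 kΩ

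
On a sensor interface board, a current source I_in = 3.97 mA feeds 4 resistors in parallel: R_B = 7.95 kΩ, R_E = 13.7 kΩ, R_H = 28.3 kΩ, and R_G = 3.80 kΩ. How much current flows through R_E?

Conductances: ΣG = 1/7.95 + 1/13.7 + 1/28.3 + 1/3.80 = 0.4973 (1/kΩ).
Current divider: I(R_E) = I_in · G_k/ΣG = 3.97 × (0.07299/0.4973) = 3.97 × 0.1468 = 0.5827 mA.

I ≈ 0.583 mA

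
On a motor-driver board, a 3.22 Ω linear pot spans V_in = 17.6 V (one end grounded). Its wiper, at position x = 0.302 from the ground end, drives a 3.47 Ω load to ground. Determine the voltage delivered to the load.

V_out ≈ 4.45 V

Split the track: R_lower = x·R_p = 0.9724 Ω, R_upper = (1−x)·R_p = 2.248 Ω.
Lower segment in parallel with the load: 0.9724 ‖ 3.47 = 0.7596 Ω.
V_out = 17.6 × 0.7596/(2.248 + 0.7596) = 4.446 V.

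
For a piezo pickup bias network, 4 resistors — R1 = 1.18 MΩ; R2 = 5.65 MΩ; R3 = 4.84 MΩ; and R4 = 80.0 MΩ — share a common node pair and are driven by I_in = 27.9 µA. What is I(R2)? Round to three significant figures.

Conductances: ΣG = 1/1.18 + 1/5.65 + 1/4.84 + 1/80.0 = 1.244 (1/MΩ).
R2 takes the fraction G_k/ΣG = 0.1770/1.244 = 0.1423, so I = 27.9 × 0.1423 = 3.971 µA.

I ≈ 3.97 µA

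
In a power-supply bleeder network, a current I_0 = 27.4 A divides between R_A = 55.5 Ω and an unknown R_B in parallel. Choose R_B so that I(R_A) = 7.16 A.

R_B ≈ 19.6 Ω

The fraction through R_A equals R_B/(R_A+R_B).
7.16/27.4 = R_B/(R_A + R_B) → R_B = R_A · (0.2613)/(1 − 0.2613) = 55.5 × 0.3538 = 19.63 Ω.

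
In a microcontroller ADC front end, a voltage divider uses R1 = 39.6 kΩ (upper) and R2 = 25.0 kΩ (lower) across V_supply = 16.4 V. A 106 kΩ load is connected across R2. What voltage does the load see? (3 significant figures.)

V_out ≈ 5.55 V

The load sits in parallel with R2, giving an effective lower resistance R2' = R2·R_L/(R2+R_L) = 20.23 kΩ.
Then V_out = V_supply · R2'/(R1 + R2') = 16.4 × 20.23/59.83 = 5.545 V.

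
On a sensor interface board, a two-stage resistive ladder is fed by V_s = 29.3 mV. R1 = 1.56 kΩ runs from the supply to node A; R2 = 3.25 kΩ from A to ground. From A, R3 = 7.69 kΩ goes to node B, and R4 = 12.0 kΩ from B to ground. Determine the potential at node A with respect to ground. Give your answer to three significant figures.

Node A sees R2 in parallel with the series input of stage 2, R3 + R4 = 19.69 kΩ.
R2 ‖ (R3+R4) = 2.790 kΩ.
So V_A = 29.3 × 0.6413 = 18.79 mV.

V_A ≈ 18.8 mV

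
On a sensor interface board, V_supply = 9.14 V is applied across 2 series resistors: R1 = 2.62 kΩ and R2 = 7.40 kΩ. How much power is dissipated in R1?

Series current I = V_supply/ΣR = 9.14/10.02 = 0.9122 mA.
P = I²R = 0.8321 × 2.62 = 2.180 mW.

P ≈ 2.18 mW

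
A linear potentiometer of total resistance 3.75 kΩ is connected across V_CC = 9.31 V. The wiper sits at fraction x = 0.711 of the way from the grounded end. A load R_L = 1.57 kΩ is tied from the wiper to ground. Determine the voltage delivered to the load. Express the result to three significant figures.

Lower segment x·R_p = 2.666 kΩ; upper segment (1−x)·R_p = 1.084 kΩ.
R_L loads the lower segment: effective lower R = 0.9881 kΩ.
Then V_out = V_CC · 0.9881/(1.084 + 0.9881) = 4.440 V.

V_out ≈ 4.44 V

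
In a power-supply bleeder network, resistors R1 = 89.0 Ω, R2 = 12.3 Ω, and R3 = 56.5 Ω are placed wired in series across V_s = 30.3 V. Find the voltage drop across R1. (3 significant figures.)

ΣR = 89.0 + 12.3 + 56.5 = 157.8 Ω.
Voltage divider: V = V_s · (89.00 / 157.8) = 30.3 × 0.5640 = 17.09 V.

V ≈ 17.1 V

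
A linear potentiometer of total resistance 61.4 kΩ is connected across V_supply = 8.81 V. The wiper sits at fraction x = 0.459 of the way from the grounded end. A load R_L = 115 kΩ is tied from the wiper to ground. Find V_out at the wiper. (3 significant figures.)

V_out ≈ 3.57 V

Split the track: R_lower = x·R_p = 28.18 kΩ, R_upper = (1−x)·R_p = 33.22 kΩ.
R_L loads the lower segment: effective lower R = 22.64 kΩ.
Loaded-divider output: V_out = 8.81 × 0.4053 = 3.570 V.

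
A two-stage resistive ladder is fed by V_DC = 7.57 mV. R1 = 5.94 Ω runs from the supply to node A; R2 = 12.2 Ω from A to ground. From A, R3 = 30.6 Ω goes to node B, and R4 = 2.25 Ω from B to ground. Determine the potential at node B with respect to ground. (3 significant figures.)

V_B ≈ 0.311 mV

Node A sees R2 in parallel with the series input of stage 2, R3 + R4 = 32.85 Ω.
R2 ‖ (R3+R4) = 8.896 Ω.
So V_A = 7.57 × 0.5996 = 4.539 mV.
Then the unloaded second divider: V_B = V_A × R4/(R3+R4) = 4.539 × 0.06849 = 0.3109 mV.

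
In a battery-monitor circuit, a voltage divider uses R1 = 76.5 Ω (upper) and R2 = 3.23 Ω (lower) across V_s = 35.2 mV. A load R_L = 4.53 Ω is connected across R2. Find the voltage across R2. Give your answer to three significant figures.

The load sits in parallel with R2, giving an effective lower resistance R2' = R2·R_L/(R2+R_L) = 1.886 Ω.
Now apply the divider: V_out = 35.2 × 0.02405 = 0.8467 mV.
(Unloaded it would be 1.43 mV; the load pulls it down.)

V_out ≈ 0.847 mV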